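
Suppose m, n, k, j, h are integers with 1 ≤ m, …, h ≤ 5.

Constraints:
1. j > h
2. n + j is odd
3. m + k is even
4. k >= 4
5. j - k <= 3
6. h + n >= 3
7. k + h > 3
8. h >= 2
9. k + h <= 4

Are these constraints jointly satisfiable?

Unsatisfiable

From constraint 4: k ≥ 4. From constraint 8: h ≥ 2. Hence k + h ≥ 6. But constraint 9 requires k + h ≤ 4, and 4 < 6. Contradiction.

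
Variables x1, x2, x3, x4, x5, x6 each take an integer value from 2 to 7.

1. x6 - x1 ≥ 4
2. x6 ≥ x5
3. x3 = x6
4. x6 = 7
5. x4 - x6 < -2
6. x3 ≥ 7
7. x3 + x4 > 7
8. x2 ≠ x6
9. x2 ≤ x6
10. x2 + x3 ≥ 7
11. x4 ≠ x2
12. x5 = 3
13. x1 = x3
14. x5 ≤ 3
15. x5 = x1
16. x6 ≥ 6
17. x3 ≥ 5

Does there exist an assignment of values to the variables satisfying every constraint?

Constraint 12 fixes x5 = 3 and constraint 4 fixes x6 = 7. Constraints 3, 13, and 15 give x5 = x1 = x3 = x6, so x5 = x6. But 3 ≠ 7 — contradiction.

Unsatisfiable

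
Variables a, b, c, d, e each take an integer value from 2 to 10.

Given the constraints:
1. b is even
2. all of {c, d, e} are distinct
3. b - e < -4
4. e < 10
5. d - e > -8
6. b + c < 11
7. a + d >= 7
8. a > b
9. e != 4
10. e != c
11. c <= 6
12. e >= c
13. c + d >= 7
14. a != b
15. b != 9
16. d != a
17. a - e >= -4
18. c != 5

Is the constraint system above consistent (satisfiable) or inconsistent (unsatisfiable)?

One satisfying assignment is a = 6, b = 2, c = 6, d = 2, e = 8.
For the less obvious constraints — constraint 3: b - e = -6; constraint 5: d - e = -6 — and the others hold by inspection.

Satisfiable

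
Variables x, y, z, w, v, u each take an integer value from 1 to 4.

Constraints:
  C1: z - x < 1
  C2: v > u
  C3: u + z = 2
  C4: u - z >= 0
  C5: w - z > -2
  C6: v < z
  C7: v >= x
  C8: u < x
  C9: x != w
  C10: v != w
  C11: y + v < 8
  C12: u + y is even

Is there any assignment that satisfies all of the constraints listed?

Constraints 4, 6, 7, and 8 give u < x, x ≤ v, v < z, z ≤ u. Chaining: u < x ≤ v < z ≤ u, which forces u < u — impossible.

Unsatisfiable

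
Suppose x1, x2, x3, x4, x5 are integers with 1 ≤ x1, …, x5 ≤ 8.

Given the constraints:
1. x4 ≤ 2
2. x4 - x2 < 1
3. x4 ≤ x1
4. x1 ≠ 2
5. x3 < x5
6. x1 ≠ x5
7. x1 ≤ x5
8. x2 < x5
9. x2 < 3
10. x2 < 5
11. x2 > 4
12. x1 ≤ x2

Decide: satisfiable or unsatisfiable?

From constraint 11: x2 ≥ 5. From constraint 9: x2 ≤ 2. But 2 < 5, so no value of x2 works.

Unsatisfiable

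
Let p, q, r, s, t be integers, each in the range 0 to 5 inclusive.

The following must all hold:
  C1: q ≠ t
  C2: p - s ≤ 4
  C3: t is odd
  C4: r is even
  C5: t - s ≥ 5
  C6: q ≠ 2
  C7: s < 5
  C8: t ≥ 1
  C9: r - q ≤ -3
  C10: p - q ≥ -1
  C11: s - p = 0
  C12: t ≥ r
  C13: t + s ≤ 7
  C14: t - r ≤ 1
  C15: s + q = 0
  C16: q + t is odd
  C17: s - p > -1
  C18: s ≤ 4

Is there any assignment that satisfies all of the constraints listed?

Constraints 2, 5, 9, 10, and 14 give s − p ≥ -4, p − q ≥ -1, q − r ≥ 3, r − t ≥ -1, t − s ≥ 5.
Adding all 5 inequalities: the left sides telescope to 0, and the right sides sum to (-4) + (-1) + 3 + (-1) + 5 = 2. So 0 ≥ 2, which is false.

Unsatisfiable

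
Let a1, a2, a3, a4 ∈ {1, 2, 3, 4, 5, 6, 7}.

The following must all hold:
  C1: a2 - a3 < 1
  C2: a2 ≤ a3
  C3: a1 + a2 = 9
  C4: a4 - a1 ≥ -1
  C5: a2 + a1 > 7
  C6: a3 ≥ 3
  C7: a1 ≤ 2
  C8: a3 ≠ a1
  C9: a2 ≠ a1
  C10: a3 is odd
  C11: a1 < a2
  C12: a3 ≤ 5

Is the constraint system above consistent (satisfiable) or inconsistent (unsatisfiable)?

From constraint 7: a1 ≤ 2. From constraints 2 and 12: a2 ≤ a3 ≤ 5. Hence a1 + a2 ≤ 7. But constraint 3 requires a1 + a2 = 9, and 9 > 7. Contradiction.

Unsatisfiable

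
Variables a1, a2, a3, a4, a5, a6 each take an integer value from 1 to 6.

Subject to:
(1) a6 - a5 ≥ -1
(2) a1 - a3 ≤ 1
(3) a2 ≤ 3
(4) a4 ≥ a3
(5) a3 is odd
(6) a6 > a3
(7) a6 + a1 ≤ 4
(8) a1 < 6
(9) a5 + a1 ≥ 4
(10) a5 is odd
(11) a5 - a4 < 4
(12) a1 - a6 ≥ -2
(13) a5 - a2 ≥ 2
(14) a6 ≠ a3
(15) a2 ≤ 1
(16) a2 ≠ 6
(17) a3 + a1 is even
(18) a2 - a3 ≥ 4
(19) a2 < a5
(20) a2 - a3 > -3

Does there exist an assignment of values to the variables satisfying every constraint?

Constraints 1, 2, 12, 13, and 18 give a3 − a1 ≥ -1, a1 − a6 ≥ -2, a6 − a5 ≥ -1, a5 − a2 ≥ 2, a2 − a3 ≥ 4.
Adding all 5 inequalities: the left sides telescope to 0, and the right sides sum to (-1) + (-2) + (-1) + 2 + 4 = 2. So 0 ≥ 2, which is false.

Unsatisfiable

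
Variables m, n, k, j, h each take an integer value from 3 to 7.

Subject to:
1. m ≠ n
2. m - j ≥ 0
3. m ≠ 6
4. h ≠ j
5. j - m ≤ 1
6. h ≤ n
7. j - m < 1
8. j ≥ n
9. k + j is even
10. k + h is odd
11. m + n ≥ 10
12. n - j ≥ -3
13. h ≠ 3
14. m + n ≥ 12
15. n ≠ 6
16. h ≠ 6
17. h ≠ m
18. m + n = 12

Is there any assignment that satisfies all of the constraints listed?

Satisfiable

Try m = 7, n = 5, k = 7, j = 7, h = 4.
Check constraint 2: m - j = 0; constraint 5: j - m = 0. The remaining constraints are straightforward to verify.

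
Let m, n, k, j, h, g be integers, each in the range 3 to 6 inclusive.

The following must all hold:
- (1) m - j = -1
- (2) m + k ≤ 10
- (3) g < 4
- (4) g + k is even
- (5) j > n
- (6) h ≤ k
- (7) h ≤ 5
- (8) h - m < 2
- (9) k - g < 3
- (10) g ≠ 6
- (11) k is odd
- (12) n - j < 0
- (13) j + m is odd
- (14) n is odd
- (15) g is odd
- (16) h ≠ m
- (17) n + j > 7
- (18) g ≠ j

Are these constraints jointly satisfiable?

Setting (m, n, k, j, h, g) = (4, 3, 3, 5, 3, 3) satisfies everything: constraint 1: m - j = -1; constraint 2: m + k = 7; constraint 8: h - m = -1, and the others follow.

Satisfiable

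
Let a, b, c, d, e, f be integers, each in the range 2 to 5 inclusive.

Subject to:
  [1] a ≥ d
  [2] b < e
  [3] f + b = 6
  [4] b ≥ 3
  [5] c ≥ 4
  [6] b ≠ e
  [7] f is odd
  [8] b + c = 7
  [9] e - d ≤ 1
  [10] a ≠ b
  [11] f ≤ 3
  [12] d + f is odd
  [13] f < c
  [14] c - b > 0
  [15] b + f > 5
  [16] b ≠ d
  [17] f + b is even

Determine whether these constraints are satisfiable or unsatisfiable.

Take a = 5, b = 3, c = 4, d = 4, e = 5, f = 3. Then constraint 3: f + b = 6; constraint 8: b + c = 7; constraint 9: e - d = 1, and every other listed constraint is also met.

Satisfiable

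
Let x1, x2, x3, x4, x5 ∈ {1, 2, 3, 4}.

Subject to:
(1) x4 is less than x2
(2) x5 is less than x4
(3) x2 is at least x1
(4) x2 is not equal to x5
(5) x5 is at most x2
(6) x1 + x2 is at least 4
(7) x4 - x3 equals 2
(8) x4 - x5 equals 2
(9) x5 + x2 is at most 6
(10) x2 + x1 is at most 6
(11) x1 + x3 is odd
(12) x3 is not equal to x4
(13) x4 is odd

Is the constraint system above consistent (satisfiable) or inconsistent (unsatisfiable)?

Satisfiable

The assignment x1 = 2, x2 = 4, x3 = 1, x4 = 3, x5 = 1 works:
  constraint 6 holds since x1 + x2 = 6.
  constraint 7 holds since x4 - x3 = 2.
The rest check out directly.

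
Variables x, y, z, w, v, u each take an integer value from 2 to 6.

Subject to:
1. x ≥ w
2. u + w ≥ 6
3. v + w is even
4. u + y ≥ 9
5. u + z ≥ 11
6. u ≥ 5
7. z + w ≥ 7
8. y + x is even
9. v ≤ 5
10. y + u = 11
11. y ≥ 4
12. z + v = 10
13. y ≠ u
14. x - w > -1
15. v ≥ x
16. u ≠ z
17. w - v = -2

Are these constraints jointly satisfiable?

Satisfiable

The assignment x = 3, y = 5, z = 5, w = 3, v = 5, u = 6 works:
  constraint 2 holds since u + w = 9.
  constraint 4 holds since u + y = 11.
The rest check out directly.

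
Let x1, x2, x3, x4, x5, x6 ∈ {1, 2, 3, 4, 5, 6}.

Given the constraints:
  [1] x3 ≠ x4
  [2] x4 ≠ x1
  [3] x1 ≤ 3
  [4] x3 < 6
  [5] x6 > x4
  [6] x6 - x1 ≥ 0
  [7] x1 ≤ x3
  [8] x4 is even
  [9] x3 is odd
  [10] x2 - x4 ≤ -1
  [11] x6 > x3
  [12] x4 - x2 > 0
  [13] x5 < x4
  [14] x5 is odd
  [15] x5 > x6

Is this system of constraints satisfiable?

Unsatisfiable

Constraints 5, 13, and 15 give x4 < x6, x6 < x5, x5 < x4. Chaining: x4 < x6 < x5 < x4, which forces x4 < x4 — impossible.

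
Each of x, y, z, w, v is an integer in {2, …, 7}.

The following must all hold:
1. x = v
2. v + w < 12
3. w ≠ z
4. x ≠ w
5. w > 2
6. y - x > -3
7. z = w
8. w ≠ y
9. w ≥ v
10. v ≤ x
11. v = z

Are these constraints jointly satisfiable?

Unsatisfiable

From constraints 1, 7, and 11, x = v = z = w, so x = w. But constraint 4 says x ≠ w. Contradiction.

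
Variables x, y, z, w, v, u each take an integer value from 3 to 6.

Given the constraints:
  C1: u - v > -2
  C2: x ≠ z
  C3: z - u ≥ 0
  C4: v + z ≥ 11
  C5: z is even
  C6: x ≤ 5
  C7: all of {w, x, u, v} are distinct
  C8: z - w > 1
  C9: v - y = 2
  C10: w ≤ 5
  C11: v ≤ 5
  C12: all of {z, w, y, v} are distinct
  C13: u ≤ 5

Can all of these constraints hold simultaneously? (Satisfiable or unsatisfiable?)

Unsatisfiable

Constraints 6, 10, 11, and 13 confine each of w, x, u, v to the 3 values {3, …, 5} (the domain already gives each ≥ 3).
Constraint 7 requires all 4 of them to be distinct, but only 3 values are available — impossible by the pigeonhole principle.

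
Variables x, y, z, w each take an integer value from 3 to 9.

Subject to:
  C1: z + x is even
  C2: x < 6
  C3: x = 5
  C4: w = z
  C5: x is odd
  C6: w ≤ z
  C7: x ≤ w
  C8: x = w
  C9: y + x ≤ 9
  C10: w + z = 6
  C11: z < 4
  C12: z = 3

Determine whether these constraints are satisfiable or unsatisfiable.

Unsatisfiable

Constraint 3 fixes x = 5 and constraint 12 fixes z = 3. Constraints 4 and 8 give x = w = z, so x = z. But 5 ≠ 3 — contradiction.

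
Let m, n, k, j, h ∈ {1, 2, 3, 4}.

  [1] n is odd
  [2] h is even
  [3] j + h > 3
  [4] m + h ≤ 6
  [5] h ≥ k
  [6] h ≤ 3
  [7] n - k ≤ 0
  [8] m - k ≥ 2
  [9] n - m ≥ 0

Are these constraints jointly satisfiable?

Unsatisfiable

Constraints 7, 8, and 9 give k − n ≥ 0, n − m ≥ 0, m − k ≥ 2.
Adding all 3 inequalities: the left sides telescope to 0, and the right sides sum to 0 + 0 + 2 = 2. So 0 ≥ 2, which is false.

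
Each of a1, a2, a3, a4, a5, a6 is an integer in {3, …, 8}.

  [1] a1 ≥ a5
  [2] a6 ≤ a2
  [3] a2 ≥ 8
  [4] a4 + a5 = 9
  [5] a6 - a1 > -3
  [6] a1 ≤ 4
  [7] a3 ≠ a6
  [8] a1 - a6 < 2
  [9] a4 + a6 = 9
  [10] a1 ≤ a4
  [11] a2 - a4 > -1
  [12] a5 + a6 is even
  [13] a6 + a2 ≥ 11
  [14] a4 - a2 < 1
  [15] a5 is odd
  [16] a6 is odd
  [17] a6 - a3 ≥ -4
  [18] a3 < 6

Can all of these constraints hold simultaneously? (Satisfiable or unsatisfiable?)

Satisfiable

One satisfying assignment is a1 = 4, a2 = 8, a3 = 4, a4 = 6, a5 = 3, a6 = 3.
For the less obvious constraints — constraint 4: a4 + a5 = 9; constraint 5: a6 - a1 = -1 — and the others hold by inspection.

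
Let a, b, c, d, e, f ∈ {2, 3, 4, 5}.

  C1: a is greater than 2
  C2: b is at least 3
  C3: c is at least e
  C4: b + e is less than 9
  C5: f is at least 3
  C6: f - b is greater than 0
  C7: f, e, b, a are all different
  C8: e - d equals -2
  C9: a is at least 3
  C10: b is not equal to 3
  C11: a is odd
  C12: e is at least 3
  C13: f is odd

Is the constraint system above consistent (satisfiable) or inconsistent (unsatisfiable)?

Constraints 2, 5, 9, and 12 confine each of f, e, b, a to the 3 values {3, …, 5} (the domain already gives each ≤ 5).
Constraint 7 requires all 4 of them to be distinct, but only 3 values are available — impossible by the pigeonhole principle.

Unsatisfiable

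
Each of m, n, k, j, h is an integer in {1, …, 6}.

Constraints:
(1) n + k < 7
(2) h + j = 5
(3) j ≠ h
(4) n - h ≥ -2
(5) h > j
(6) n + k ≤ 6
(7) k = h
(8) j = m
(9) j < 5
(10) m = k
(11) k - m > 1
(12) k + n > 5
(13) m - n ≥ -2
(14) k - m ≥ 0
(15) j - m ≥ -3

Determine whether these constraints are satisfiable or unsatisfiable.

From constraints 7, 8, and 10, j = m = k = h, so j = h. But constraint 3 says j ≠ h. Contradiction.

Unsatisfiable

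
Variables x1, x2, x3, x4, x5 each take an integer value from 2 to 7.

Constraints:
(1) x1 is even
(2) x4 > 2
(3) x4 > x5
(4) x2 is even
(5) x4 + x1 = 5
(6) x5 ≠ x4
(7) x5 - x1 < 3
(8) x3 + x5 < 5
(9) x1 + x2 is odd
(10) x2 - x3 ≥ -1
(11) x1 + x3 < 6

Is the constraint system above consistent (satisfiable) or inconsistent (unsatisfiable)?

Unsatisfiable

Constraint 1 makes x1 even and constraint 4 makes x2 even, so x1 + x2 must be even. Constraint 9 says x1 + x2 is odd — contradiction.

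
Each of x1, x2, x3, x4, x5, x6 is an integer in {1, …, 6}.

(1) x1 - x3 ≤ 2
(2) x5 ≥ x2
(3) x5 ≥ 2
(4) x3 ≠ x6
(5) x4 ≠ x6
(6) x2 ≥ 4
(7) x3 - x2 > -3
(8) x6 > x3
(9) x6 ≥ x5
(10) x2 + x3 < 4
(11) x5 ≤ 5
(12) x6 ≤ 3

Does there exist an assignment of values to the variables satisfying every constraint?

Unsatisfiable

From constraints 2 and 6: x5 ≥ x2 and x2 ≥ 4, so x5 ≥ 4. From constraints 9 and 12: x5 ≤ x6 and x6 ≤ 3, so x5 ≤ 3. But 3 < 4, so no value of x5 works.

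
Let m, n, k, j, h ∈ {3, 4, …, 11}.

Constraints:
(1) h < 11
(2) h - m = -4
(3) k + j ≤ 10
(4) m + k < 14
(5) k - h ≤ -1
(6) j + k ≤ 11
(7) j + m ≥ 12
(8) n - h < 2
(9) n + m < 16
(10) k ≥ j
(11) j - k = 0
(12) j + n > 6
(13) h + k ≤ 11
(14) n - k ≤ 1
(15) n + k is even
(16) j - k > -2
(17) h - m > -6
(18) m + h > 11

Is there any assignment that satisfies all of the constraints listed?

Satisfiable

Try m = 9, n = 4, k = 4, j = 4, h = 5.
Check constraint 2: h - m = -4; constraint 3: k + j = 8; constraint 4: m + k = 13. The remaining constraints are straightforward to verify.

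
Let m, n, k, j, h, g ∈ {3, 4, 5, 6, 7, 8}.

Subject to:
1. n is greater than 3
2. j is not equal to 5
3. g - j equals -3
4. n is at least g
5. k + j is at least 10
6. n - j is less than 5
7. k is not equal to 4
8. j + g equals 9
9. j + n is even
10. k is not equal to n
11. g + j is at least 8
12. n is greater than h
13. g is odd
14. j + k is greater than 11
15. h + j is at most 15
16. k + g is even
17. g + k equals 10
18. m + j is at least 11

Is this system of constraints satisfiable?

The assignment m = 7, n = 8, k = 7, j = 6, h = 6, g = 3 works:
  constraint 3 holds since g - j = -3.
  constraint 5 holds since k + j = 13.
  constraint 6 holds since n - j = 2.
The rest check out directly.

Satisfiable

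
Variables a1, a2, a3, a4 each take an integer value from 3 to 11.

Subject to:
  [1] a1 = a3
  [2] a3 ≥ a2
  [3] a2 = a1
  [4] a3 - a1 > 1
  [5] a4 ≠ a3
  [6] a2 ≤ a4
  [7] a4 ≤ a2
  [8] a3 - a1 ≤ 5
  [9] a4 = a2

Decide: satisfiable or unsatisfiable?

Unsatisfiable

From constraints 1, 3, and 9, a4 = a2 = a1 = a3, so a4 = a3. But constraint 5 says a4 ≠ a3. Contradiction.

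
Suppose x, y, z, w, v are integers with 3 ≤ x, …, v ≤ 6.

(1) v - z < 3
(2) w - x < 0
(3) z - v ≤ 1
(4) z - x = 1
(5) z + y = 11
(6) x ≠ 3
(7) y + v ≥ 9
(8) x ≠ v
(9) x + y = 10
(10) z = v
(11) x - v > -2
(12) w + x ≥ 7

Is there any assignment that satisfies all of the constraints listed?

Setting (x, y, z, w, v) = (4, 6, 5, 3, 5) satisfies everything: constraint 1: v - z = 0; constraint 2: w - x = -1, and the others follow.

Satisfiable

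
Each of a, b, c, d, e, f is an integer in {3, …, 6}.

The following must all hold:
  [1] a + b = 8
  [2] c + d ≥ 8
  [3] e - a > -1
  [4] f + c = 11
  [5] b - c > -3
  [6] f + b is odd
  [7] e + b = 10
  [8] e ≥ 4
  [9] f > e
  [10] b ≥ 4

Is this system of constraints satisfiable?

Take a = 3, b = 5, c = 5, d = 4, e = 5, f = 6. Then constraint 1: a + b = 8; constraint 2: c + d = 9, and every other listed constraint is also met.

Satisfiable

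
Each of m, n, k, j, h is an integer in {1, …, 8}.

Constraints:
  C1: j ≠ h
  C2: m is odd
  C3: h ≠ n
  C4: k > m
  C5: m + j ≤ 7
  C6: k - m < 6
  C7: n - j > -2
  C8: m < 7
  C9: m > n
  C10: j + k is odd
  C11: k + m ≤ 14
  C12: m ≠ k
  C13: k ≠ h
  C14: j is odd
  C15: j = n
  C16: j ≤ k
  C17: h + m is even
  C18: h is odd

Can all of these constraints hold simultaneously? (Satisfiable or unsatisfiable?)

Setting (m, n, k, j, h) = (3, 1, 8, 1, 3) satisfies everything: constraint 5: m + j = 4; constraint 6: k - m = 5, and the others follow.

Satisfiable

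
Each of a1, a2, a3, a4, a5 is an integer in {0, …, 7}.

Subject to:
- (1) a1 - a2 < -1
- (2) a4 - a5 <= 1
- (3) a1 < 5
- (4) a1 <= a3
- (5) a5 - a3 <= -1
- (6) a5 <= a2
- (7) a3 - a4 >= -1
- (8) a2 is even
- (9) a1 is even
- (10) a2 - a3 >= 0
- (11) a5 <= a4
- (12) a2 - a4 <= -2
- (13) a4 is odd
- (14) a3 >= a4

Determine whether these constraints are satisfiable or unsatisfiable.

Constraints 2, 5, 10, and 12 give a5 − a4 ≥ -1, a4 − a2 ≥ 2, a2 − a3 ≥ 0, a3 − a5 ≥ 1.
Adding all 4 inequalities: the left sides telescope to 0, and the right sides sum to (-1) + 2 + 0 + 1 = 2. So 0 ≥ 2, which is false.

Unsatisfiable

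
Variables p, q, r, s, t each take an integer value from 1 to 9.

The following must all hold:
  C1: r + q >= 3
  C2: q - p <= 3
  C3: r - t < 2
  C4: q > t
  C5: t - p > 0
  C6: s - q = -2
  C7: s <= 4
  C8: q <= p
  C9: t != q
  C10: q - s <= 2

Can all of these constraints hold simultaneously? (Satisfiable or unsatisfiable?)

Constraints 4, 5, and 8 give p < t, t < q, q ≤ p. Chaining: p < t < q ≤ p, which forces p < p — impossible.

Unsatisfiable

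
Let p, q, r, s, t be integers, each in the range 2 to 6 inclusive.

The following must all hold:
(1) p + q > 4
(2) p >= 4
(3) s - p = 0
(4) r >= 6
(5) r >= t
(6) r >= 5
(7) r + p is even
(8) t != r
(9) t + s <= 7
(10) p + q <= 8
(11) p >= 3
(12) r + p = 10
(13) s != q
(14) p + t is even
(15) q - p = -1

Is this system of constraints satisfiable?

The assignment p = 4, q = 3, r = 6, s = 4, t = 2 works:
  constraint 1 holds since p + q = 7.
  constraint 3 holds since s - p = 0.
  constraint 9 holds since t + s = 6.
The rest check out directly.

Satisfiable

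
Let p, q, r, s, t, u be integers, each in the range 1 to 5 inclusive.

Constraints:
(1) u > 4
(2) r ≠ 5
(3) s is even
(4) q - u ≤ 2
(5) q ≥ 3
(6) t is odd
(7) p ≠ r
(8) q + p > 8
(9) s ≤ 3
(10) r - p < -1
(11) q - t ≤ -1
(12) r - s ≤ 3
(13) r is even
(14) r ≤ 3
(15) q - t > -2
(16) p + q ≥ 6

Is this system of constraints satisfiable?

One satisfying assignment is p = 5, q = 4, r = 2, s = 2, t = 5, u = 5.
For the less obvious constraints — constraint 4: q - u = -1; constraint 8: q + p = 9; constraint 10: r - p = -3 — and the others hold by inspection.

Satisfiable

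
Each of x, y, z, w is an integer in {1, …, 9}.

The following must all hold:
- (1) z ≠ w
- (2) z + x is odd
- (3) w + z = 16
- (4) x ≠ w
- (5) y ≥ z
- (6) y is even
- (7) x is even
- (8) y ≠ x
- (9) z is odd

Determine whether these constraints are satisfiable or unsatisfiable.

The assignment x = 4, y = 8, z = 7, w = 9 works:
  constraint 2 holds since z + x = 11 is odd.
  constraint 3 holds since w + z = 16.
  constraint 6 holds since y = 8 is even.
The rest check out directly.

Satisfiable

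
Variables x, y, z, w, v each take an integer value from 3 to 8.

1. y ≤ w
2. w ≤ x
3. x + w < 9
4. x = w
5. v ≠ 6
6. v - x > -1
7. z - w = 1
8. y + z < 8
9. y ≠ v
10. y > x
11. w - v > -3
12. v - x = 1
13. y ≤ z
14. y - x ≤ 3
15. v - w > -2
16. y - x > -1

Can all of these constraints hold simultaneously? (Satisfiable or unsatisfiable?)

Constraints 1, 2, and 10 give w ≤ x, x < y, y ≤ w. Chaining: w ≤ x < y ≤ w, which forces w < w — impossible.

Unsatisfiable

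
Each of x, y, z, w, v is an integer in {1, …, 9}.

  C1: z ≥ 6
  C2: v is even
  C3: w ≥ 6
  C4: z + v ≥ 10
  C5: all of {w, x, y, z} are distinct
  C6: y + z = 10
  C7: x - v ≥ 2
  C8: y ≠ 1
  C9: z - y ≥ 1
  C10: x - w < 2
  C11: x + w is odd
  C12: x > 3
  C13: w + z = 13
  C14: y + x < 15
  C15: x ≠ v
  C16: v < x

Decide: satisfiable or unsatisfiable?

Setting (x, y, z, w, v) = (8, 4, 6, 7, 6) satisfies everything: constraint 4: z + v = 12; constraint 6: y + z = 10, and the others follow.

Satisfiable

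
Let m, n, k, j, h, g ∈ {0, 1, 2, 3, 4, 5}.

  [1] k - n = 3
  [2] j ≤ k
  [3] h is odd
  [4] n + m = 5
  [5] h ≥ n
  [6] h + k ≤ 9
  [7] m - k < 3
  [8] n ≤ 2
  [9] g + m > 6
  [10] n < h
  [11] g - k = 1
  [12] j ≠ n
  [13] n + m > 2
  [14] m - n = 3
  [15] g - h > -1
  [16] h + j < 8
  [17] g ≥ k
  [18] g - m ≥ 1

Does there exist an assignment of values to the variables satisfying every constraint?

One satisfying assignment is m = 4, n = 1, k = 4, j = 4, h = 3, g = 5.
For the less obvious constraints — constraint 1: k - n = 3; constraint 4: n + m = 5; constraint 6: h + k = 7 — and the others hold by inspection.

Satisfiable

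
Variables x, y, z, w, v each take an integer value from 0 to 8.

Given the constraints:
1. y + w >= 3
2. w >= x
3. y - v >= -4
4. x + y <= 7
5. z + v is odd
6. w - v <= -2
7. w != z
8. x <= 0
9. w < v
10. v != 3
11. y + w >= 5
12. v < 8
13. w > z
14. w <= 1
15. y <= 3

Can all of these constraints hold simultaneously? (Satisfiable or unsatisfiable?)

From constraint 15: y ≤ 3. From constraint 14: w ≤ 1. Hence y + w ≤ 4. But constraint 11 requires y + w ≥ 5, and 5 > 4. Contradiction.

Unsatisfiable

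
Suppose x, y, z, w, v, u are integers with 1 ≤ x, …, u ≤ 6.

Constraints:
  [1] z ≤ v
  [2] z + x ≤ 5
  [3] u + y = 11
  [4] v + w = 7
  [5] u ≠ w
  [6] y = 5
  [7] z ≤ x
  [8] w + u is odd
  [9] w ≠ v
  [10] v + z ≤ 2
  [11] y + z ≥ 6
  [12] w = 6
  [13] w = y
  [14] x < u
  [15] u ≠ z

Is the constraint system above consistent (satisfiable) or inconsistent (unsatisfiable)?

Unsatisfiable

Constraint 12 fixes w = 6 and constraint 6 fixes y = 5, but constraint 13 requires w = y. Since 6 ≠ 5, contradiction.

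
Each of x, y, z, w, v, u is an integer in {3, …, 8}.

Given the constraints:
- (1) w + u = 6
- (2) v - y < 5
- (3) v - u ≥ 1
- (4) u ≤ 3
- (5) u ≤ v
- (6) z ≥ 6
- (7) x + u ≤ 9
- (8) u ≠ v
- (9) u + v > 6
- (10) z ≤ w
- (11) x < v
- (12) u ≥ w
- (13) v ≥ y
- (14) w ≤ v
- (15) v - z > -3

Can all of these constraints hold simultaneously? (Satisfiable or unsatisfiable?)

Unsatisfiable

From constraints 6 and 10: w ≥ z and z ≥ 6, so w ≥ 6. From constraints 4 and 12: w ≤ u and u ≤ 3, so w ≤ 3. But 3 < 6, so no value of w works.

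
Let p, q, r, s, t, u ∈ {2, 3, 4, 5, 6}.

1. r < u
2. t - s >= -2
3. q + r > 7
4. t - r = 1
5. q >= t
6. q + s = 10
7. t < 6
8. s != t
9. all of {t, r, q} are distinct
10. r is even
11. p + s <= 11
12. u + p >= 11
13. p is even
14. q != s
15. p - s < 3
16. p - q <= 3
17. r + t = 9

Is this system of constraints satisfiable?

Try p = 6, q = 6, r = 4, s = 4, t = 5, u = 6.
Check constraint 2: t - s = 1; constraint 3: q + r = 10. The remaining constraints are straightforward to verify.

Satisfiable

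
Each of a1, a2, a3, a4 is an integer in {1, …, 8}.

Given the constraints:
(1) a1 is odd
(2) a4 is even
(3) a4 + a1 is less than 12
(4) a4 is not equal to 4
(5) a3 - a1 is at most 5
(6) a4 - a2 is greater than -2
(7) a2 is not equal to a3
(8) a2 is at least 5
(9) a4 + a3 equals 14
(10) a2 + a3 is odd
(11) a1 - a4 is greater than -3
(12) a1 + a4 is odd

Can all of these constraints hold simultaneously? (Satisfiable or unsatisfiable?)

Take a1 = 5, a2 = 5, a3 = 8, a4 = 6. Then constraint 3: a4 + a1 = 11; constraint 5: a3 - a1 = 3, and every other listed constraint is also met.

Satisfiable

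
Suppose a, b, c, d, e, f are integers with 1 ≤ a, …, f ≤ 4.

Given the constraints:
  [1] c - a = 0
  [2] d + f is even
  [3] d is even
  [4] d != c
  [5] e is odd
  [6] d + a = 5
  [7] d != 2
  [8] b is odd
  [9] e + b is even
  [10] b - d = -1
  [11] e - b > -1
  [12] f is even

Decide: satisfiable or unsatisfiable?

Satisfiable

Setting (a, b, c, d, e, f) = (1, 3, 1, 4, 3, 4) satisfies everything: constraint 1: c - a = 0; constraint 6: d + a = 5, and the others follow.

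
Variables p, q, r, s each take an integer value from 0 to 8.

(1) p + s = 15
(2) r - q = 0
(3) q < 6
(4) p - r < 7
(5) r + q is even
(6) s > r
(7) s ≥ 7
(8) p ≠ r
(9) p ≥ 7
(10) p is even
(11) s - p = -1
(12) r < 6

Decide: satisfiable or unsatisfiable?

One satisfying assignment is p = 8, q = 2, r = 2, s = 7.
For the less obvious constraints — constraint 1: p + s = 15; constraint 2: r - q = 0; constraint 4: p - r = 6 — and the others hold by inspection.

Satisfiable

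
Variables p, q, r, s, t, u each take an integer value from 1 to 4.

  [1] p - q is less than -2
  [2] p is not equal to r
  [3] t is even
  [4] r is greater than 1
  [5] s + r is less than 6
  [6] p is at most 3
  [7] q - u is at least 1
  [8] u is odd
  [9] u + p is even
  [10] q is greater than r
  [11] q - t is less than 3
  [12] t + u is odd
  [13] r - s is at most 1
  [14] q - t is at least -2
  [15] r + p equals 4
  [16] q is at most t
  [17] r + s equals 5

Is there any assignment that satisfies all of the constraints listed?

The assignment p = 1, q = 4, r = 3, s = 2, t = 4, u = 3 works:
  constraint 1 holds since p - q = -3.
  constraint 5 holds since s + r = 5.
The rest check out directly.

Satisfiable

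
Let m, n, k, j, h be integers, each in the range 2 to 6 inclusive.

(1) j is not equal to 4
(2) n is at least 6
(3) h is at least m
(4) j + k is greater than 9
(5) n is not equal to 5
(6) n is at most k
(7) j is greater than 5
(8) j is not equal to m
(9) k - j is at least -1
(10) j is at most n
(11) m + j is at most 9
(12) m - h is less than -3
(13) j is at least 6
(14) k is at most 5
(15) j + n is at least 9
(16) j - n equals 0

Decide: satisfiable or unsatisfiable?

From constraints 10 and 13: n ≥ j and j ≥ 6, so n ≥ 6. From constraints 6 and 14: n ≤ k and k ≤ 5, so n ≤ 5. But 5 < 6, so no value of n works.

Unsatisfiable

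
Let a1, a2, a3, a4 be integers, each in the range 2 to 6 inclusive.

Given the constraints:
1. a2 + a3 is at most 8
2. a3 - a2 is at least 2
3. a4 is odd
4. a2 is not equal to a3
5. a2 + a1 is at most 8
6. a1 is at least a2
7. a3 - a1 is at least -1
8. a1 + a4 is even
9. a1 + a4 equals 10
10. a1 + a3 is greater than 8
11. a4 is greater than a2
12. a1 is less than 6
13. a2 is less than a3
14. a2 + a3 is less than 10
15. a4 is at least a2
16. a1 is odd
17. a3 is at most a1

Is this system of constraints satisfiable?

One satisfying assignment is a1 = 5, a2 = 2, a3 = 5, a4 = 5.
For the less obvious constraints — constraint 1: a2 + a3 = 7; constraint 2: a3 - a2 = 3; constraint 5: a2 + a1 = 7 — and the others hold by inspection.

Satisfiable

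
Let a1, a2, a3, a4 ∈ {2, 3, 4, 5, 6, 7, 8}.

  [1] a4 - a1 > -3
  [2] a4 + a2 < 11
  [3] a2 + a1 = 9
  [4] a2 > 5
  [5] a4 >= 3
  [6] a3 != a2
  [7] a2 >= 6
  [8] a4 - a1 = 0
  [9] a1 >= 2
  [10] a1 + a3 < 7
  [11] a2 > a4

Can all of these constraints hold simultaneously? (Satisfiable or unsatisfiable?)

The assignment a1 = 3, a2 = 6, a3 = 3, a4 = 3 works:
  constraint 1 holds since a4 - a1 = 0.
  constraint 2 holds since a4 + a2 = 9.
  constraint 3 holds since a2 + a1 = 9.
The rest check out directly.

Satisfiable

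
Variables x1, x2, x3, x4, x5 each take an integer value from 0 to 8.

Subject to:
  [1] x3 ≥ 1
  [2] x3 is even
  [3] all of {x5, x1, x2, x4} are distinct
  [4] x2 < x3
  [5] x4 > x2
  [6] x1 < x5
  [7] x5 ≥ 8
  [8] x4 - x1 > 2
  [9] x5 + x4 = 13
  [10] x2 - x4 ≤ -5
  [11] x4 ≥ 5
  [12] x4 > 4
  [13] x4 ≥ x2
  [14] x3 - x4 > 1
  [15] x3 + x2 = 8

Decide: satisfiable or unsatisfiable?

Satisfiable

The assignment x1 = 1, x2 = 0, x3 = 8, x4 = 5, x5 = 8 works:
  constraint 8 holds since x4 - x1 = 4.
  constraint 9 holds since x5 + x4 = 13.
  constraint 10 holds since x2 - x4 = -5.
The rest check out directly.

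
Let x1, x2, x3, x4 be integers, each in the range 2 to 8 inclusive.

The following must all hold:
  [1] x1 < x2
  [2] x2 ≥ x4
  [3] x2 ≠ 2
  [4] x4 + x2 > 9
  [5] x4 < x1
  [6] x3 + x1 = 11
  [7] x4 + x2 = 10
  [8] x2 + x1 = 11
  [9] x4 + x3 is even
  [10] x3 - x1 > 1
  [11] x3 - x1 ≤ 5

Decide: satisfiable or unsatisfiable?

Satisfiable

Setting (x1, x2, x3, x4) = (4, 7, 7, 3) satisfies everything: constraint 4: x4 + x2 = 10; constraint 6: x3 + x1 = 11, and the others follow.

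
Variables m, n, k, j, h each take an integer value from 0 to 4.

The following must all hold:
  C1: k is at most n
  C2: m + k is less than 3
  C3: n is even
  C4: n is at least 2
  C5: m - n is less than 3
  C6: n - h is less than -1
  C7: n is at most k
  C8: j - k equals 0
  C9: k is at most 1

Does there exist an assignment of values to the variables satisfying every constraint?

Unsatisfiable

From constraints 4 and 7: k ≥ n and n ≥ 2, so k ≥ 2. From constraint 9: k ≤ 1. But 1 < 2, so no value of k works.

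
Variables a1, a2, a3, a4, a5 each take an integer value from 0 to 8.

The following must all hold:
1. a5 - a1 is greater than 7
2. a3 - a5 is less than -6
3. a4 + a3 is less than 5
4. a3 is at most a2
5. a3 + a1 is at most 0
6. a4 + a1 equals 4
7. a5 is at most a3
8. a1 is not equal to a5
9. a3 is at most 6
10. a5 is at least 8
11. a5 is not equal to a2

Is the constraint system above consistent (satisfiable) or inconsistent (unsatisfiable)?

Unsatisfiable

From constraint 10: a5 ≥ 8. From constraints 7 and 9: a5 ≤ a3 and a3 ≤ 6, so a5 ≤ 6. But 6 < 8, so no value of a5 works.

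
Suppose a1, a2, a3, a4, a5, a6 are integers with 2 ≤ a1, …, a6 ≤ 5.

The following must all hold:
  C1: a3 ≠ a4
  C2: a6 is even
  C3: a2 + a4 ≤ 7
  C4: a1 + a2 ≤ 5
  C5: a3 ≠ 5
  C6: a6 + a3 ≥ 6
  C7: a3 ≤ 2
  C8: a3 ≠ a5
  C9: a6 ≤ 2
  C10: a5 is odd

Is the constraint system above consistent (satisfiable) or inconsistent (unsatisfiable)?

Unsatisfiable

From constraint 9: a6 ≤ 2. From constraint 7: a3 ≤ 2. Hence a6 + a3 ≤ 4. But constraint 6 requires a6 + a3 ≥ 6, and 6 > 4. Contradiction.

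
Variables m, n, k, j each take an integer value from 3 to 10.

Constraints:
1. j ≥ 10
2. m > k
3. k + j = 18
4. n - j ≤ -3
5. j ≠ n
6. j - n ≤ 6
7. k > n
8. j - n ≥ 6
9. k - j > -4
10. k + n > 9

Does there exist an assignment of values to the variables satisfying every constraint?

Satisfiable

The assignment m = 10, n = 4, k = 8, j = 10 works:
  constraint 3 holds since k + j = 18.
  constraint 4 holds since n - j = -6.
The rest check out directly.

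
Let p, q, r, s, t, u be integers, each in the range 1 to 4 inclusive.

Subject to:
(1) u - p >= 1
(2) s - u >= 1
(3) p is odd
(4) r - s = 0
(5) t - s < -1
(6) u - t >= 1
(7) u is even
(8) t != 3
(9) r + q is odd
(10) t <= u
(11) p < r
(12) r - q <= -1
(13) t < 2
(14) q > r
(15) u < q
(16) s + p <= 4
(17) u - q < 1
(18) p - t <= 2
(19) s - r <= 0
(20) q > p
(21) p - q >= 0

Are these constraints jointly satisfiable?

Constraints 2, 6, 12, 18, 19, and 21 give s − u ≥ 1, u − t ≥ 1, t − p ≥ -2, p − q ≥ 0, q − r ≥ 1, r − s ≥ 0.
Adding all 6 inequalities: the left sides telescope to 0, and the right sides sum to 1 + 1 + (-2) + 0 + 1 + 0 = 1. So 0 ≥ 1, which is false.

Unsatisfiable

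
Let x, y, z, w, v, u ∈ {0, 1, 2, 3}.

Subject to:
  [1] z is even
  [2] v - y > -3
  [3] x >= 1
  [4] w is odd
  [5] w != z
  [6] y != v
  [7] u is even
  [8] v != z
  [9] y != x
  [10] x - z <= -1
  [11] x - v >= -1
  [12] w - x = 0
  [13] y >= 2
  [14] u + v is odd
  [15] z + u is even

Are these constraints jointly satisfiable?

Try x = 1, y = 3, z = 2, w = 1, v = 1, u = 2.
Check constraint 2: v - y = -2; constraint 10: x - z = -1. The remaining constraints are straightforward to verify.

Satisfiable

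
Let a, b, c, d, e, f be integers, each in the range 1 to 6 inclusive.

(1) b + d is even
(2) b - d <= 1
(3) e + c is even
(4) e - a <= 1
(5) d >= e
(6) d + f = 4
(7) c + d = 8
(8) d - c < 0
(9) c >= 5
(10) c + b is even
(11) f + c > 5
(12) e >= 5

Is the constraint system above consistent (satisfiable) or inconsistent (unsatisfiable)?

Unsatisfiable

From constraint 9: c ≥ 5. From constraints 5 and 12: d ≥ e ≥ 5. Hence c + d ≥ 10. But constraint 7 requires c + d = 8, and 8 < 10. Contradiction.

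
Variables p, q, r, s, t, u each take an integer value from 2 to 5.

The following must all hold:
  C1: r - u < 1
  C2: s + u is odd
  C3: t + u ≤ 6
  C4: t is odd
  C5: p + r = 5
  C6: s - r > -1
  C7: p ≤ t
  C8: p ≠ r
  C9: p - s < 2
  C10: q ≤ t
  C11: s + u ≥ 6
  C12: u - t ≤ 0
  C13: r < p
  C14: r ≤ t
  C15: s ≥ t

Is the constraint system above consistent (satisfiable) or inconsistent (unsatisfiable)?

Satisfiable

Setting (p, q, r, s, t, u) = (3, 2, 2, 4, 3, 3) satisfies everything: constraint 1: r - u = -1; constraint 3: t + u = 6; constraint 5: p + r = 5, and the others follow.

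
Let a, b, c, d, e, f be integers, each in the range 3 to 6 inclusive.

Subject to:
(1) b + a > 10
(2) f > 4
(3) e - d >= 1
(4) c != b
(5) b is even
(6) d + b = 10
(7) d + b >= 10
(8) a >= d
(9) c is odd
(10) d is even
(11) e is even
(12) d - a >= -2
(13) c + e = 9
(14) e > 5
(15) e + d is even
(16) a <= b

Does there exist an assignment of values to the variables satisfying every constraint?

Satisfiable

The assignment a = 5, b = 6, c = 3, d = 4, e = 6, f = 6 works:
  constraint 1 holds since b + a = 11.
  constraint 3 holds since e - d = 2.
The rest check out directly.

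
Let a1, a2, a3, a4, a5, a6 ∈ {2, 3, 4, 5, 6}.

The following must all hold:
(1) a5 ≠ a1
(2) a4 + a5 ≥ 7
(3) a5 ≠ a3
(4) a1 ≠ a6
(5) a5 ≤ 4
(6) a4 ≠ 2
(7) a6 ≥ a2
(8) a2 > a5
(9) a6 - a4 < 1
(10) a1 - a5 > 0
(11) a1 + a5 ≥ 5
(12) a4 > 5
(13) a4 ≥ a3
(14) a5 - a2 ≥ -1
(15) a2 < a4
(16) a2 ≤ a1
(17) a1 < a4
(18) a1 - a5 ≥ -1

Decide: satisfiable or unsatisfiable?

Satisfiable

One satisfying assignment is a1 = 3, a2 = 3, a3 = 5, a4 = 6, a5 = 2, a6 = 6.
For the less obvious constraints — constraint 2: a4 + a5 = 8; constraint 9: a6 - a4 = 0; constraint 10: a1 - a5 = 1 — and the others hold by inspection.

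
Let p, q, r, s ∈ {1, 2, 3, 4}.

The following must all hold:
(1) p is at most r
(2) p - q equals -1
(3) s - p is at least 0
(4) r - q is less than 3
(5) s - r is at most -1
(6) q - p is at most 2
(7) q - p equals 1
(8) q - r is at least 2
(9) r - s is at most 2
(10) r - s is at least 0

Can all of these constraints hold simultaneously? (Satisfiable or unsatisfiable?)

Constraints 3, 5, 6, and 8 give r − s ≥ 1, s − p ≥ 0, p − q ≥ -2, q − r ≥ 2.
Adding all 4 inequalities: the left sides telescope to 0, and the right sides sum to 1 + 0 + (-2) + 2 = 1. So 0 ≥ 1, which is false.

Unsatisfiable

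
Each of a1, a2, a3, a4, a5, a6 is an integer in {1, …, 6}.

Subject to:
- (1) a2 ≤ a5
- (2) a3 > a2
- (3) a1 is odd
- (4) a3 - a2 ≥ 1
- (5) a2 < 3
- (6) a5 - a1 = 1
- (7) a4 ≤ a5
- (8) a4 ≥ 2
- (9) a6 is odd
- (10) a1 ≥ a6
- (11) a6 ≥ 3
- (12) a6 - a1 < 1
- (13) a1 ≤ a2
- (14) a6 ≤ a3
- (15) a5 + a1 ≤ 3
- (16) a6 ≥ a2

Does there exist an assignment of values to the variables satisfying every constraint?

Unsatisfiable

From constraints 7 and 8: a5 ≥ a4 ≥ 2. From constraints 10 and 11: a1 ≥ a6 ≥ 3. Hence a5 + a1 ≥ 5. But constraint 15 requires a5 + a1 ≤ 3, and 3 < 5. Contradiction.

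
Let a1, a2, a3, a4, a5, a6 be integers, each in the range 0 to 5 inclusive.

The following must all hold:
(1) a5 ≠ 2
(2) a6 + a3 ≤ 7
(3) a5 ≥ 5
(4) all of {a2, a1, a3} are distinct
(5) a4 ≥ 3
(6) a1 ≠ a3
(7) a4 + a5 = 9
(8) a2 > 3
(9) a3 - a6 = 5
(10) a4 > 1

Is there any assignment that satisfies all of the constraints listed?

Take a1 = 3, a2 = 4, a3 = 5, a4 = 4, a5 = 5, a6 = 0. Then constraint 2: a6 + a3 = 5; constraint 7: a4 + a5 = 9; constraint 9: a3 - a6 = 5, and every other listed constraint is also met.

Satisfiable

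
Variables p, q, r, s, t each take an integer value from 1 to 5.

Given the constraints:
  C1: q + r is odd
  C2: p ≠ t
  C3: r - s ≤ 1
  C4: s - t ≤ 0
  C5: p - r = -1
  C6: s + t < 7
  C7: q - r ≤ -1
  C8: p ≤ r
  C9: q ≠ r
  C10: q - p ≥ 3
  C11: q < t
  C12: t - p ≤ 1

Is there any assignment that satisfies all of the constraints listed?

Constraints 3, 4, 7, 10, and 12 give p − t ≥ -1, t − s ≥ 0, s − r ≥ -1, r − q ≥ 1, q − p ≥ 3.
Adding all 5 inequalities: the left sides telescope to 0, and the right sides sum to (-1) + 0 + (-1) + 1 + 3 = 2. So 0 ≥ 2, which is false.

Unsatisfiable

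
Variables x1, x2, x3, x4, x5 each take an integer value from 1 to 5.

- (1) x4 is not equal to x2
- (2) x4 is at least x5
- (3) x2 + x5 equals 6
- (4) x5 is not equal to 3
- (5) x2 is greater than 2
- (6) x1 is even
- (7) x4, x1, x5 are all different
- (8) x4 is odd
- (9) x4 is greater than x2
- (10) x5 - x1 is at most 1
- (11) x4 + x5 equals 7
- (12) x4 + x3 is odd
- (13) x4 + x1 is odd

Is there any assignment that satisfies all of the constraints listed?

Try x1 = 4, x2 = 4, x3 = 2, x4 = 5, x5 = 2.
Check constraint 3: x2 + x5 = 6; constraint 10: x5 - x1 = -2; constraint 11: x4 + x5 = 7. The remaining constraints are straightforward to verify.

Satisfiable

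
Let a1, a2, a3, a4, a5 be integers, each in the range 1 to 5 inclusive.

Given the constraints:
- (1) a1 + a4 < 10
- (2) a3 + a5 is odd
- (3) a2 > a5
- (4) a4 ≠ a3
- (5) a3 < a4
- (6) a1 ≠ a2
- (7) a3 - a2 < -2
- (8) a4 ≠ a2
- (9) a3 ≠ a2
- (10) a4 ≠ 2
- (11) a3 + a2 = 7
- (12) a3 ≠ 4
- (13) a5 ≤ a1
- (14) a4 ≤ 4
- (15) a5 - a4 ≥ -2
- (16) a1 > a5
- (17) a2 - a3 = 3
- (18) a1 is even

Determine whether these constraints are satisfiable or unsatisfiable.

Satisfiable

One satisfying assignment is a1 = 4, a2 = 5, a3 = 2, a4 = 3, a5 = 1.
For the less obvious constraints — constraint 1: a1 + a4 = 7; constraint 7: a3 - a2 = -3; constraint 11: a3 + a2 = 7 — and the others hold by inspection.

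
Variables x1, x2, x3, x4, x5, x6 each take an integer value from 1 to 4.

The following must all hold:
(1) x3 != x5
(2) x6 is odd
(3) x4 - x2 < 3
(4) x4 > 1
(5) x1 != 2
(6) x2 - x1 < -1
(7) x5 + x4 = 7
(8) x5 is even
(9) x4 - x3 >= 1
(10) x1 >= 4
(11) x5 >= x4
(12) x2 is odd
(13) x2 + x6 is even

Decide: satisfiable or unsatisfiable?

Take x1 = 4, x2 = 1, x3 = 1, x4 = 3, x5 = 4, x6 = 3. Then constraint 3: x4 - x2 = 2; constraint 6: x2 - x1 = -3; constraint 7: x5 + x4 = 7, and every other listed constraint is also met.

Satisfiable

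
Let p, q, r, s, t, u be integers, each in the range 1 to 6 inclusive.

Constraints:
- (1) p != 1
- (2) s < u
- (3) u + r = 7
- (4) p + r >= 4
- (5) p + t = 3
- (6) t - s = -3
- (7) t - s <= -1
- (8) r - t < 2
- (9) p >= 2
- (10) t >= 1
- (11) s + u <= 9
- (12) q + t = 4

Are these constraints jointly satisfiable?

One satisfying assignment is p = 2, q = 3, r = 2, s = 4, t = 1, u = 5.
For the less obvious constraints — constraint 3: u + r = 7; constraint 4: p + r = 4 — and the others hold by inspection.

Satisfiable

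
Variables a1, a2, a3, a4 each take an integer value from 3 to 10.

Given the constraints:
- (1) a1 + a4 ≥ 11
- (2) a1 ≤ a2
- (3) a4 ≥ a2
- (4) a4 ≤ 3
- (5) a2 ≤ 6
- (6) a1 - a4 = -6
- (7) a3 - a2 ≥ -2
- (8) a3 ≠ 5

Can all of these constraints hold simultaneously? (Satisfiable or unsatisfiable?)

Unsatisfiable

From constraints 2 and 5: a1 ≤ a2 ≤ 6. From constraint 4: a4 ≤ 3. Hence a1 + a4 ≤ 9. But constraint 1 requires a1 + a4 ≥ 11, and 11 > 9. Contradiction.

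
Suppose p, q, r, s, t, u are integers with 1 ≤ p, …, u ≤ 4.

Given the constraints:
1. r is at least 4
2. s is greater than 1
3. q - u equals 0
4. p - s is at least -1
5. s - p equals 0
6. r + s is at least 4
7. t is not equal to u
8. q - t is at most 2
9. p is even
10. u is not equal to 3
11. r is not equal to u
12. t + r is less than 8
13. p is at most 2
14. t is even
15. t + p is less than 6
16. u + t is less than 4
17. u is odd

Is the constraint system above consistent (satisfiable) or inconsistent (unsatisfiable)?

Satisfiable

One satisfying assignment is p = 2, q = 1, r = 4, s = 2, t = 2, u = 1.
For the less obvious constraints — constraint 3: q - u = 0; constraint 4: p - s = 0; constraint 5: s - p = 0 — and the others hold by inspection.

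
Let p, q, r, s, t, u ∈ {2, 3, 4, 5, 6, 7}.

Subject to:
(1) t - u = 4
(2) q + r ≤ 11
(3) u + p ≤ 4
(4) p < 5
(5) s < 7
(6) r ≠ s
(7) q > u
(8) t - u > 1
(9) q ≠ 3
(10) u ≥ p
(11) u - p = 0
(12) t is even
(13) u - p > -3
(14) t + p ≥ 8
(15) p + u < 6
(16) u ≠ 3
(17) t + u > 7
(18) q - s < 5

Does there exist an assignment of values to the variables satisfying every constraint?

Try p = 2, q = 6, r = 4, s = 2, t = 6, u = 2.
Check constraint 1: t - u = 4; constraint 2: q + r = 10; constraint 3: u + p = 4. The remaining constraints are straightforward to verify.

Satisfiable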